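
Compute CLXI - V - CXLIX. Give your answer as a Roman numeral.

CLXI = 161, V = 5, CXLIX = 149
161 - 5 = 156
156 - 149 = 7

VII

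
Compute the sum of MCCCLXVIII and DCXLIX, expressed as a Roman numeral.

MCCCLXVIII = 1368
DCXLIX = 649
1368 + 649 = 2017

MMXVII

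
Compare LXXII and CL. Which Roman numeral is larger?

LXXII = 72
CL = 150
150 is larger

CL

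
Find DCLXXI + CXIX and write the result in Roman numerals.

DCLXXI = 671
CXIX = 119
671 + 119 = 790

DCCXC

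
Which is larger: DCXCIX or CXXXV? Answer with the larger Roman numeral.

DCXCIX = 699
CXXXV = 135
699 is larger

DCXCIX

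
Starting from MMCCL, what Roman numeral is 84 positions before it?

MMCCL = 2250
2250 - 84 = 2166

MMCLXVI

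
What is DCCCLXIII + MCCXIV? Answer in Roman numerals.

DCCCLXIII = 863
MCCXIV = 1214
863 + 1214 = 2077

MMLXXVII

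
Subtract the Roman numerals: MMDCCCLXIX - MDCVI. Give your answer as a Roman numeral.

MMDCCCLXIX = 2869
MDCVI = 1606
2869 - 1606 = 1263

MCCLXIII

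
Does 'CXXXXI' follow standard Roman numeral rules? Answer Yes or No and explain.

'CXXXXI': More than 3 consecutive X's

No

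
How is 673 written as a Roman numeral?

Convert 673 to Roman numerals:
  673 contains 1×500 (D)
  173 contains 1×100 (C)
  73 contains 1×50 (L)
  23 contains 2×10 (XX)
  3 contains 3×1 (III)

DCLXXIII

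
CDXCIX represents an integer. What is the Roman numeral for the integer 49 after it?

CDXCIX = 499
499 + 49 = 548

DXLVIII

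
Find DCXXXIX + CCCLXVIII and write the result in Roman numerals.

DCXXXIX = 639
CCCLXVIII = 368
639 + 368 = 1007

MVII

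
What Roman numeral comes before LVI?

LVI = 56; previous is 55

LV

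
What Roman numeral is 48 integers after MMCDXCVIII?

MMCDXCVIII = 2498
2498 + 48 = 2546

MMDXLVI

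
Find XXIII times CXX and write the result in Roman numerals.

XXIII = 23
CXX = 120
23 × 120 = 2760

MMDCCLX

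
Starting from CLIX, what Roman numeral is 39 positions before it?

CLIX = 159
159 - 39 = 120

CXX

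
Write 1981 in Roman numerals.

Convert 1981 to Roman numerals:
  1981 contains 1×1000 (M)
  981 contains 1×900 (CM)
  81 contains 1×50 (L)
  31 contains 3×10 (XXX)
  1 contains 1×1 (I)

MCMLXXXI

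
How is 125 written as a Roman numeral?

Convert 125 to Roman numerals:
  125 contains 1×100 (C)
  25 contains 2×10 (XX)
  5 contains 1×5 (V)

CXXV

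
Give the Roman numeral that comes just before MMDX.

MMDX = 2510, so the previous integer is 2510 - 1 = 2509

MMDIX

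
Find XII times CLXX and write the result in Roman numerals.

XII = 12
CLXX = 170
12 × 170 = 2040

MMXL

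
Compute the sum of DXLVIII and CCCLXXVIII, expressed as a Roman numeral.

DXLVIII = 548
CCCLXXVIII = 378
548 + 378 = 926

CMXXVI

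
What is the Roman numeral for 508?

Convert 508 to Roman numerals:
  508 contains 1×500 (D)
  8 contains 1×5 (V)
  3 contains 3×1 (III)

DVIII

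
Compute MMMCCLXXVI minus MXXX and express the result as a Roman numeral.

MMMCCLXXVI = 3276
MXXX = 1030
3276 - 1030 = 2246

MMCCXLVI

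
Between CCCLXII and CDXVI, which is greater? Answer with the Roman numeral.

CCCLXII = 362
CDXVI = 416
416 is larger

CDXVI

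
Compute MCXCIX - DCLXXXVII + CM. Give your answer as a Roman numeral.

MCXCIX = 1199, DCLXXXVII = 687, CM = 900
1199 - 687 = 512
512 + 900 = 1412

MCDXII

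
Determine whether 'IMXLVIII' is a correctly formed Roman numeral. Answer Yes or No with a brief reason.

'IMXLVIII': Invalid subtractive combination: IM

No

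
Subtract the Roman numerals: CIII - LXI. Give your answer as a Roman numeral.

CIII = 103
LXI = 61
103 - 61 = 42

XLII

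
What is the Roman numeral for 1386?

Convert 1386 to Roman numerals:
  1386 contains 1×1000 (M)
  386 contains 3×100 (CCC)
  86 contains 1×50 (L)
  36 contains 3×10 (XXX)
  6 contains 1×5 (V)
  1 contains 1×1 (I)

MCCCLXXXVI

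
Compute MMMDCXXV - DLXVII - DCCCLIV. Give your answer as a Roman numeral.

MMMDCXXV = 3625, DLXVII = 567, DCCCLIV = 854
3625 - 567 = 3058
3058 - 854 = 2204

MMCCIV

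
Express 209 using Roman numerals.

Convert 209 to Roman numerals:
  209 contains 2×100 (CC)
  9 contains 1×9 (IX)

CCIX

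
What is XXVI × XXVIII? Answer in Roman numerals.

XXVI = 26
XXVIII = 28
26 × 28 = 728

DCCXXVIII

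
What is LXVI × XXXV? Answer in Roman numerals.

LXVI = 66
XXXV = 35
66 × 35 = 2310

MMCCCX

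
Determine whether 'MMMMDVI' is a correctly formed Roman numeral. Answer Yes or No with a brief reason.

'MMMMDVI': More than 3 consecutive M's

No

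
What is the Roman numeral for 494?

Convert 494 to Roman numerals:
  494 contains 1×400 (CD)
  94 contains 1×90 (XC)
  4 contains 1×4 (IV)

CDXCIV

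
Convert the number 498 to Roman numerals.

Convert 498 to Roman numerals:
  498 contains 1×400 (CD)
  98 contains 1×90 (XC)
  8 contains 1×5 (V)
  3 contains 3×1 (III)

CDXCVIII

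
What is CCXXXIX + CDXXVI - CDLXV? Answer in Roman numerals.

CCXXXIX = 239, CDXXVI = 426, CDLXV = 465
239 + 426 = 665
665 - 465 = 200

CC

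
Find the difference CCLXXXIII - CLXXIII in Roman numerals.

CCLXXXIII = 283
CLXXIII = 173
283 - 173 = 110

CX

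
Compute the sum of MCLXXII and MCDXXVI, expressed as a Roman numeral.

MCLXXII = 1172
MCDXXVI = 1426
1172 + 1426 = 2598

MMDXCVIII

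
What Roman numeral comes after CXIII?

CXIII = 113; next is 114

CXIV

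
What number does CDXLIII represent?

CDXLIII: CD=400, XL=40, I=1, I=1, I=1
400 + 40 + 1 + 1 + 1 = 443

443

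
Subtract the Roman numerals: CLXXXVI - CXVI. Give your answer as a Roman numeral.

CLXXXVI = 186
CXVI = 116
186 - 116 = 70

LXX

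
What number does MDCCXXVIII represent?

MDCCXXVIII: M=1000, D=500, C=100, C=100, X=10, X=10, V=5, I=1, I=1, I=1
1000 + 500 + 100 + 100 + 10 + 10 + 5 + 1 + 1 + 1 = 1728

1728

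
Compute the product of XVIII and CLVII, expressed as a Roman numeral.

XVIII = 18
CLVII = 157
18 × 157 = 2826

MMDCCCXXVI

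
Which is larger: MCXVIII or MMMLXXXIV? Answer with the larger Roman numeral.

MCXVIII = 1118
MMMLXXXIV = 3084
3084 is larger

MMMLXXXIV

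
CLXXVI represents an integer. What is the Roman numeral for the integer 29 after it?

CLXXVI = 176
176 + 29 = 205

CCV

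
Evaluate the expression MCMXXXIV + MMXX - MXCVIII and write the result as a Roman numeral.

MCMXXXIV = 1934, MMXX = 2020, MXCVIII = 1098
1934 + 2020 = 3954
3954 - 1098 = 2856

MMDCCCLVI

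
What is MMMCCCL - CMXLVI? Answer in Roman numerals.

MMMCCCL = 3350
CMXLVI = 946
3350 - 946 = 2404

MMCDIV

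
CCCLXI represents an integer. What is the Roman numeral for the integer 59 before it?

CCCLXI = 361
361 - 59 = 302

CCCII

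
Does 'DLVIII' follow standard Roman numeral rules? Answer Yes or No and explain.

'DLVIII': Check the rules: uses only the symbols I, V, X, L, C, D, M; no symbol is repeated more than three times in a row; V, L and D each appear at most once; no smaller symbol precedes a larger one (values never increase from left to right). Value: D (500) + L (50) + V (5) + I (1) + I (1) + I (1) = 558. So it is a valid standard Roman numeral.

Yes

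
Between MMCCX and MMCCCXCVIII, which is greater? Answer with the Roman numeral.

MMCCX = 2210
MMCCCXCVIII = 2398
2398 is larger

MMCCCXCVIII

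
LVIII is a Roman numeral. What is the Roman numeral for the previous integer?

LVIII = 58, so the previous integer is 58 - 1 = 57

LVII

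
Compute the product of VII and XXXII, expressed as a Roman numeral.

VII = 7
XXXII = 32
7 × 32 = 224

CCXXIV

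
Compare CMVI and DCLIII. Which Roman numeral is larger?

CMVI = 906
DCLIII = 653
906 is larger

CMVI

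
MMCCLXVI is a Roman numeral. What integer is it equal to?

MMCCLXVI: M=1000, M=1000, C=100, C=100, L=50, X=10, V=5, I=1
1000 + 1000 + 100 + 100 + 50 + 10 + 5 + 1 = 2266

2266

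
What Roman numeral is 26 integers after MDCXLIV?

MDCXLIV = 1644
1644 + 26 = 1670

MDCLXX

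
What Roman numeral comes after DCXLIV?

DCXLIV = 644, so the next integer is 644 + 1 = 645

DCXLV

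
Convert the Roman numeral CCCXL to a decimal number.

CCCXL: C=100, C=100, C=100, XL=40
100 + 100 + 100 + 40 = 340

340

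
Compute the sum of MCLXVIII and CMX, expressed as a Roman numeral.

MCLXVIII = 1168
CMX = 910
1168 + 910 = 2078

MMLXXVIII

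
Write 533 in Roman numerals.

Convert 533 to Roman numerals:
  533 contains 1×500 (D)
  33 contains 3×10 (XXX)
  3 contains 3×1 (III)

DXXXIII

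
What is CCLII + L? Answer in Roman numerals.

CCLII = 252
L = 50
252 + 50 = 302

CCCII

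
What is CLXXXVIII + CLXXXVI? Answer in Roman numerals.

CLXXXVIII = 188
CLXXXVI = 186
188 + 186 = 374

CCCLXXIV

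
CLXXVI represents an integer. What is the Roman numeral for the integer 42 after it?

CLXXVI = 176
176 + 42 = 218

CCXVIII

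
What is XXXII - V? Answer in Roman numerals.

XXXII = 32
V = 5
32 - 5 = 27

XXVII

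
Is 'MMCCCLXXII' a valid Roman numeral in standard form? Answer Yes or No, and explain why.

'MMCCCLXXII': Check the rules: uses only the symbols I, V, X, L, C, D, M; no symbol is repeated more than three times in a row; V, L and D each appear at most once; no smaller symbol precedes a larger one (values never increase from left to right). Value: M (1000) + M (1000) + C (100) + C (100) + C (100) + L (50) + X (10) + X (10) + I (1) + I (1) = 2372. So it is a valid standard Roman numeral.

Yes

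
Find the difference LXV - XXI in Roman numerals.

LXV = 65
XXI = 21
65 - 21 = 44

XLIV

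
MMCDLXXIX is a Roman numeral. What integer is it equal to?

MMCDLXXIX: M=1000, M=1000, CD=400, L=50, X=10, X=10, IX=9
1000 + 1000 + 400 + 50 + 10 + 10 + 9 = 2479

2479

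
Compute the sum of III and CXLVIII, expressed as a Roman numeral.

III = 3
CXLVIII = 148
3 + 148 = 151

CLI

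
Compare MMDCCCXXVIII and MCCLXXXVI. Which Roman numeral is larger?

MMDCCCXXVIII = 2828
MCCLXXXVI = 1286
2828 is larger

MMDCCCXXVIII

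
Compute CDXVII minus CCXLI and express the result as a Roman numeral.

CDXVII = 417
CCXLI = 241
417 - 241 = 176

CLXXVI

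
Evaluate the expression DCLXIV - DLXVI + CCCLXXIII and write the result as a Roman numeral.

DCLXIV = 664, DLXVI = 566, CCCLXXIII = 373
664 - 566 = 98
98 + 373 = 471

CDLXXI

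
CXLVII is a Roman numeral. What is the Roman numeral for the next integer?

CXLVII = 147; next is 148

CXLVIII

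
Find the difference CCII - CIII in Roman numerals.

CCII = 202
CIII = 103
202 - 103 = 99

XCIX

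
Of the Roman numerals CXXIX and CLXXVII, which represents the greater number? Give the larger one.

CXXIX = 129
CLXXVII = 177
177 is larger

CLXXVII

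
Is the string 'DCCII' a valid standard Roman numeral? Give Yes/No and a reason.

'DCCII': Check the rules: uses only the symbols I, V, X, L, C, D, M; no symbol is repeated more than three times in a row; V, L and D each appear at most once; no smaller symbol precedes a larger one (values never increase from left to right). Value: D (500) + C (100) + C (100) + I (1) + I (1) = 702. So it is a valid standard Roman numeral.

Yes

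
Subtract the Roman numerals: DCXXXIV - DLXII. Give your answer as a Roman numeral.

DCXXXIV = 634
DLXII = 562
634 - 562 = 72

LXXII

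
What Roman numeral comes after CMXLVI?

CMXLVI = 946; next is 947

CMXLVII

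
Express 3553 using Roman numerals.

Convert 3553 to Roman numerals:
  3553 contains 3×1000 (MMM)
  553 contains 1×500 (D)
  53 contains 1×50 (L)
  3 contains 3×1 (III)

MMMDLIII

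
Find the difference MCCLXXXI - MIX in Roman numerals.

MCCLXXXI = 1281
MIX = 1009
1281 - 1009 = 272

CCLXXII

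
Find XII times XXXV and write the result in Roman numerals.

XII = 12
XXXV = 35
12 × 35 = 420

CDXX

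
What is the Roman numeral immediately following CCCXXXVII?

CCCXXXVII = 337, so the next integer is 337 + 1 = 338

CCCXXXVIII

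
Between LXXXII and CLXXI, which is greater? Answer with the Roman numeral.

LXXXII = 82
CLXXI = 171
171 is larger

CLXXI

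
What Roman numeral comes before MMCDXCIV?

MMCDXCIV = 2494; previous is 2493

MMCDXCIII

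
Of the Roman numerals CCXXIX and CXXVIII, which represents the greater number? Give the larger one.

CCXXIX = 229
CXXVIII = 128
229 is larger

CCXXIX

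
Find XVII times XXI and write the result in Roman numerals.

XVII = 17
XXI = 21
17 × 21 = 357

CCCLVII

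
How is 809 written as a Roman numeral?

Convert 809 to Roman numerals:
  809 contains 1×500 (D)
  309 contains 3×100 (CCC)
  9 contains 1×9 (IX)

DCCCIX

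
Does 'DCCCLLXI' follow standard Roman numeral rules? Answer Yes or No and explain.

'DCCCLLXI': L should not appear more than once

No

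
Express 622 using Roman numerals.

Convert 622 to Roman numerals:
  622 contains 1×500 (D)
  122 contains 1×100 (C)
  22 contains 2×10 (XX)
  2 contains 2×1 (II)

DCXXII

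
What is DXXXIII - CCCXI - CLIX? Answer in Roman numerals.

DXXXIII = 533, CCCXI = 311, CLIX = 159
533 - 311 = 222
222 - 159 = 63

LXIII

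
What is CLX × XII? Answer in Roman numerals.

CLX = 160
XII = 12
160 × 12 = 1920

MCMXX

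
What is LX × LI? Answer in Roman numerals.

LX = 60
LI = 51
60 × 51 = 3060

MMMLX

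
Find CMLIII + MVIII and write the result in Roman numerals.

CMLIII = 953
MVIII = 1008
953 + 1008 = 1961

MCMLXI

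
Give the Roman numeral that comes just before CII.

CII = 102; previous is 101

CI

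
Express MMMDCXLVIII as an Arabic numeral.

MMMDCXLVIII: M=1000, M=1000, M=1000, D=500, C=100, XL=40, V=5, I=1, I=1, I=1
1000 + 1000 + 1000 + 500 + 100 + 40 + 5 + 1 + 1 + 1 = 3648

3648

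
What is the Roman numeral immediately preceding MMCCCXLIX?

MMCCCXLIX = 2349, so the previous integer is 2349 - 1 = 2348

MMCCCXLVIII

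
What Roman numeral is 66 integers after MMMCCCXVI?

MMMCCCXVI = 3316
3316 + 66 = 3382

MMMCCCLXXXII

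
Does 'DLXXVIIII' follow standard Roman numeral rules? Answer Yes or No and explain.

'DLXXVIIII': More than 3 consecutive I's

No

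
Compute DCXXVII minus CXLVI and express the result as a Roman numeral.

DCXXVII = 627
CXLVI = 146
627 - 146 = 481

CDLXXXI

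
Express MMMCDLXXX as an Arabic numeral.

MMMCDLXXX: M=1000, M=1000, M=1000, CD=400, L=50, X=10, X=10, X=10
1000 + 1000 + 1000 + 400 + 50 + 10 + 10 + 10 = 3480

3480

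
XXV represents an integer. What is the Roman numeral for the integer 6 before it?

XXV = 25
25 - 6 = 19

XIX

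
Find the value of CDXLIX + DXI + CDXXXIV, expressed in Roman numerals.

CDXLIX = 449, DXI = 511, CDXXXIV = 434
449 + 511 = 960
960 + 434 = 1394

MCCCXCIV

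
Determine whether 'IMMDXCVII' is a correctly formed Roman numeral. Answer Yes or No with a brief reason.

'IMMDXCVII': Invalid subtractive combination: IM

No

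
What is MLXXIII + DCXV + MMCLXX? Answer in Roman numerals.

MLXXIII = 1073, DCXV = 615, MMCLXX = 2170
1073 + 615 = 1688
1688 + 2170 = 3858

MMMDCCCLVIII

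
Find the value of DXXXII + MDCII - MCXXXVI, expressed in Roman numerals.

DXXXII = 532, MDCII = 1602, MCXXXVI = 1136
532 + 1602 = 2134
2134 - 1136 = 998

CMXCVIII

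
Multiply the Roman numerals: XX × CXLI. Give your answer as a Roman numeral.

XX = 20
CXLI = 141
20 × 141 = 2820

MMDCCCXX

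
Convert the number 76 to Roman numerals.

Convert 76 to Roman numerals:
  76 contains 1×50 (L)
  26 contains 2×10 (XX)
  6 contains 1×5 (V)
  1 contains 1×1 (I)

LXXVI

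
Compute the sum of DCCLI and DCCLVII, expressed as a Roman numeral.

DCCLI = 751
DCCLVII = 757
751 + 757 = 1508

MDVIII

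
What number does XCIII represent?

XCIII: XC=90, I=1, I=1, I=1
90 + 1 + 1 + 1 = 93

93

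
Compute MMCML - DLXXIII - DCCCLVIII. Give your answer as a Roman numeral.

MMCML = 2950, DLXXIII = 573, DCCCLVIII = 858
2950 - 573 = 2377
2377 - 858 = 1519

MDXIX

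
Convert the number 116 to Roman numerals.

Convert 116 to Roman numerals:
  116 contains 1×100 (C)
  16 contains 1×10 (X)
  6 contains 1×5 (V)
  1 contains 1×1 (I)

CXVI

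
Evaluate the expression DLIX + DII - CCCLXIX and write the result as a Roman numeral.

DLIX = 559, DII = 502, CCCLXIX = 369
559 + 502 = 1061
1061 - 369 = 692

DCXCII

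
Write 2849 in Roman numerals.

Convert 2849 to Roman numerals:
  2849 contains 2×1000 (MM)
  849 contains 1×500 (D)
  349 contains 3×100 (CCC)
  49 contains 1×40 (XL)
  9 contains 1×9 (IX)

MMDCCCXLIX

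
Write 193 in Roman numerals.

Convert 193 to Roman numerals:
  193 contains 1×100 (C)
  93 contains 1×90 (XC)
  3 contains 3×1 (III)

CXCIII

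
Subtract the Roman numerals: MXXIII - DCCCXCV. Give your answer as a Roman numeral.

MXXIII = 1023
DCCCXCV = 895
1023 - 895 = 128

CXXVIII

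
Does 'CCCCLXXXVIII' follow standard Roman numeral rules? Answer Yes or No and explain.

'CCCCLXXXVIII': More than 3 consecutive C's

No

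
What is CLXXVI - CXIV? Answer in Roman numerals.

CLXXVI = 176
CXIV = 114
176 - 114 = 62

LXII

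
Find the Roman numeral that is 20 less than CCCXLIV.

CCCXLIV = 344
344 - 20 = 324

CCCXXIV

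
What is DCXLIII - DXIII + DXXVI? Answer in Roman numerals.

DCXLIII = 643, DXIII = 513, DXXVI = 526
643 - 513 = 130
130 + 526 = 656

DCLVI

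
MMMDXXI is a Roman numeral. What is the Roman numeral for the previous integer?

MMMDXXI = 3521; previous is 3520

MMMDXX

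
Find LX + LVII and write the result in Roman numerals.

LX = 60
LVII = 57
60 + 57 = 117

CXVII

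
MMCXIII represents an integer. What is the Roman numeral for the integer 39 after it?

MMCXIII = 2113
2113 + 39 = 2152

MMCLII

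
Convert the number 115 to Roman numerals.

Convert 115 to Roman numerals:
  115 contains 1×100 (C)
  15 contains 1×10 (X)
  5 contains 1×5 (V)

CXV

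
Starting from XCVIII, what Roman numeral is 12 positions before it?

XCVIII = 98
98 - 12 = 86

LXXXVI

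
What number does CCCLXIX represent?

CCCLXIX: C=100, C=100, C=100, L=50, X=10, IX=9
100 + 100 + 100 + 50 + 10 + 9 = 369

369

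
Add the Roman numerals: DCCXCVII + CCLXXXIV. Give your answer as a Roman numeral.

DCCXCVII = 797
CCLXXXIV = 284
797 + 284 = 1081

MLXXXI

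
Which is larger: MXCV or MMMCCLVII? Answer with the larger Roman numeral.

MXCV = 1095
MMMCCLVII = 3257
3257 is larger

MMMCCLVII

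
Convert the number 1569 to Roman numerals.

Convert 1569 to Roman numerals:
  1569 contains 1×1000 (M)
  569 contains 1×500 (D)
  69 contains 1×50 (L)
  19 contains 1×10 (X)
  9 contains 1×9 (IX)

MDLXIX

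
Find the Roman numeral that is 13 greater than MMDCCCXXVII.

MMDCCCXXVII = 2827
2827 + 13 = 2840

MMDCCCXL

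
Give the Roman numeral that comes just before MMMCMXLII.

MMMCMXLII = 3942; previous is 3941

MMMCMXLI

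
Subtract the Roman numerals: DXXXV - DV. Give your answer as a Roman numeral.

DXXXV = 535
DV = 505
535 - 505 = 30

XXX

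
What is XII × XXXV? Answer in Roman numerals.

XII = 12
XXXV = 35
12 × 35 = 420

CDXX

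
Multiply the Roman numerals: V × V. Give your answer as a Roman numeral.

V = 5
V = 5
5 × 5 = 25

XXV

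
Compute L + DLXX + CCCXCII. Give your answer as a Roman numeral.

L = 50, DLXX = 570, CCCXCII = 392
50 + 570 = 620
620 + 392 = 1012

MXII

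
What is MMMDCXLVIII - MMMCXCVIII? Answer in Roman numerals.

MMMDCXLVIII = 3648
MMMCXCVIII = 3198
3648 - 3198 = 450

CDL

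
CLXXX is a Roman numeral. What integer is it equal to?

CLXXX: C=100, L=50, X=10, X=10, X=10
100 + 50 + 10 + 10 + 10 = 180

180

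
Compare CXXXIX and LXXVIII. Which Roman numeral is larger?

CXXXIX = 139
LXXVIII = 78
139 is larger

CXXXIX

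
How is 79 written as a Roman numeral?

Convert 79 to Roman numerals:
  79 contains 1×50 (L)
  29 contains 2×10 (XX)
  9 contains 1×9 (IX)

LXXIX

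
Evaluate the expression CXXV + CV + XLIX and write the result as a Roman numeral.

CXXV = 125, CV = 105, XLIX = 49
125 + 105 = 230
230 + 49 = 279

CCLXXIX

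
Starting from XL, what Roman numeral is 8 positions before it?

XL = 40
40 - 8 = 32

XXXII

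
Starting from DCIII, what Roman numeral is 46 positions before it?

DCIII = 603
603 - 46 = 557

DLVII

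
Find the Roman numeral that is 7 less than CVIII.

CVIII = 108
108 - 7 = 101

CI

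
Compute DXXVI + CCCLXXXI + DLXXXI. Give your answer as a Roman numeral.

DXXVI = 526, CCCLXXXI = 381, DLXXXI = 581
526 + 381 = 907
907 + 581 = 1488

MCDLXXXVIII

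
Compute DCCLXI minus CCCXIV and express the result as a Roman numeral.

DCCLXI = 761
CCCXIV = 314
761 - 314 = 447

CDXLVII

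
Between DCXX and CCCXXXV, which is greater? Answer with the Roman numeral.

DCXX = 620
CCCXXXV = 335
620 is larger

DCXX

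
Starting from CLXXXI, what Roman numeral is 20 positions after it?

CLXXXI = 181
181 + 20 = 201

CCI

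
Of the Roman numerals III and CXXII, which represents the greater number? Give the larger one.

III = 3
CXXII = 122
122 is larger

CXXII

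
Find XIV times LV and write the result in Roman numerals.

XIV = 14
LV = 55
14 × 55 = 770

DCCLXX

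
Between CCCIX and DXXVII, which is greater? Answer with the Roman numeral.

CCCIX = 309
DXXVII = 527
527 is larger

DXXVII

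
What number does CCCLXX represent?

CCCLXX: C=100, C=100, C=100, L=50, X=10, X=10
100 + 100 + 100 + 50 + 10 + 10 = 370

370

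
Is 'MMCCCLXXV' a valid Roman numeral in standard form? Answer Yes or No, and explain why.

'MMCCCLXXV': Check the rules: uses only the symbols I, V, X, L, C, D, M; no symbol is repeated more than three times in a row; V, L and D each appear at most once; no smaller symbol precedes a larger one (values never increase from left to right). Value: M (1000) + M (1000) + C (100) + C (100) + C (100) + L (50) + X (10) + X (10) + V (5) = 2375. So it is a valid standard Roman numeral.

Yes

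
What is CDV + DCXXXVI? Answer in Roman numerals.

CDV = 405
DCXXXVI = 636
405 + 636 = 1041

MXLI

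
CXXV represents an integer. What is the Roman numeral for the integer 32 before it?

CXXV = 125
125 - 32 = 93

XCIII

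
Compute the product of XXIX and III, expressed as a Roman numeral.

XXIX = 29
III = 3
29 × 3 = 87

LXXXVII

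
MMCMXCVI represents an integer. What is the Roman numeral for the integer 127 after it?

MMCMXCVI = 2996
2996 + 127 = 3123

MMMCXXIII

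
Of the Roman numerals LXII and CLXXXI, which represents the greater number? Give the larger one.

LXII = 62
CLXXXI = 181
181 is larger

CLXXXI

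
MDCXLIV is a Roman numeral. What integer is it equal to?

MDCXLIV: M=1000, D=500, C=100, XL=40, IV=4
1000 + 500 + 100 + 40 + 4 = 1644

1644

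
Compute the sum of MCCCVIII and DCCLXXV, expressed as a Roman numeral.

MCCCVIII = 1308
DCCLXXV = 775
1308 + 775 = 2083

MMLXXXIII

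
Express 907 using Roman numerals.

Convert 907 to Roman numerals:
  907 contains 1×900 (CM)
  7 contains 1×5 (V)
  2 contains 2×1 (II)

CMVII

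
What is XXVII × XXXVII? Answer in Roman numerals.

XXVII = 27
XXXVII = 37
27 × 37 = 999

CMXCIX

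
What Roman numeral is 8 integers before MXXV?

MXXV = 1025
1025 - 8 = 1017

MXVII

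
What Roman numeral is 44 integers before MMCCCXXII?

MMCCCXXII = 2322
2322 - 44 = 2278

MMCCLXXVIII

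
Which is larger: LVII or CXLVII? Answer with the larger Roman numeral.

LVII = 57
CXLVII = 147
147 is larger

CXLVII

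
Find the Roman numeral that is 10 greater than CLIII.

CLIII = 153
153 + 10 = 163

CLXIII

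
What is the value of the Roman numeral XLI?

XLI: XL=40, I=1
40 + 1 = 41

41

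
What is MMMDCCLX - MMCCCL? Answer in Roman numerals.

MMMDCCLX = 3760
MMCCCL = 2350
3760 - 2350 = 1410

MCDX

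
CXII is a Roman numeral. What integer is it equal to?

CXII: C=100, X=10, I=1, I=1
100 + 10 + 1 + 1 = 112

112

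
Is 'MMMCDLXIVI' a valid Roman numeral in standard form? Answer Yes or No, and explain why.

'MMMCDLXIVI': I cannot come right after the subtractive pair IV: once I is subtracted in IV, the next symbol must be smaller than I

No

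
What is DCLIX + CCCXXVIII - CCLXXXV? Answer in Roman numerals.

DCLIX = 659, CCCXXVIII = 328, CCLXXXV = 285
659 + 328 = 987
987 - 285 = 702

DCCII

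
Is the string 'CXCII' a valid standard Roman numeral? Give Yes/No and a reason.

'CXCII': Check the rules: uses only the symbols I, V, X, L, C, D, M; no symbol is repeated more than three times in a row; V, L and D each appear at most once; the only place a smaller symbol precedes a larger one is the allowed subtractive pair XC, the symbol right after such a pair (if any) is smaller than the pair's first symbol, and otherwise the values never increase from left to right. Value: C (100) + XC (90) + I (1) + I (1) = 192. So it is a valid standard Roman numeral.

Yes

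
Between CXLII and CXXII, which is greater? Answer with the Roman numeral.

CXLII = 142
CXXII = 122
142 is larger

CXLII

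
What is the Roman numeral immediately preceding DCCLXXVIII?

DCCLXXVIII = 778, so the previous integer is 778 - 1 = 777

DCCLXXVII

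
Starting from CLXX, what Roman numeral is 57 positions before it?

CLXX = 170
170 - 57 = 113

CXIII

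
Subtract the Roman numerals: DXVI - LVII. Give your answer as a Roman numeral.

DXVI = 516
LVII = 57
516 - 57 = 459

CDLIX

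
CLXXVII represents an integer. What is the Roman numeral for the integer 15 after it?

CLXXVII = 177
177 + 15 = 192

CXCII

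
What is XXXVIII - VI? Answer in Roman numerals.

XXXVIII = 38
VI = 6
38 - 6 = 32

XXXII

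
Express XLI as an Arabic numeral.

XLI: XL=40, I=1
40 + 1 = 41

41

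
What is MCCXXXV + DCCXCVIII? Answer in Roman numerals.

MCCXXXV = 1235
DCCXCVIII = 798
1235 + 798 = 2033

MMXXXIII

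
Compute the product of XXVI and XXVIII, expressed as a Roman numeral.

XXVI = 26
XXVIII = 28
26 × 28 = 728

DCCXXVIII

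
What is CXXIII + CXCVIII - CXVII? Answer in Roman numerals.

CXXIII = 123, CXCVIII = 198, CXVII = 117
123 + 198 = 321
321 - 117 = 204

CCIV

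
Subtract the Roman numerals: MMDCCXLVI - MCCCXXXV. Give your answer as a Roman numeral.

MMDCCXLVI = 2746
MCCCXXXV = 1335
2746 - 1335 = 1411

MCDXI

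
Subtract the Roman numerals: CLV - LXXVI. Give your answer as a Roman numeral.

CLV = 155
LXXVI = 76
155 - 76 = 79

LXXIX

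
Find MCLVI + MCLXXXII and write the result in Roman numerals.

MCLVI = 1156
MCLXXXII = 1182
1156 + 1182 = 2338

MMCCCXXXVIII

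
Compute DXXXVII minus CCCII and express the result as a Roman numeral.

DXXXVII = 537
CCCII = 302
537 - 302 = 235

CCXXXV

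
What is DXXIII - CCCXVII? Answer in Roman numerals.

DXXIII = 523
CCCXVII = 317
523 - 317 = 206

CCVI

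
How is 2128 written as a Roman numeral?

Convert 2128 to Roman numerals:
  2128 contains 2×1000 (MM)
  128 contains 1×100 (C)
  28 contains 2×10 (XX)
  8 contains 1×5 (V)
  3 contains 3×1 (III)

MMCXXVIII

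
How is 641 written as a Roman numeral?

Convert 641 to Roman numerals:
  641 contains 1×500 (D)
  141 contains 1×100 (C)
  41 contains 1×40 (XL)
  1 contains 1×1 (I)

DCXLI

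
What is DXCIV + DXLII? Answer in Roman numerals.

DXCIV = 594
DXLII = 542
594 + 542 = 1136

MCXXXVI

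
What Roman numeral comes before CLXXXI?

CLXXXI = 181, so the previous integer is 181 - 1 = 180

CLXXX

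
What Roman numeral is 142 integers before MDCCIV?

MDCCIV = 1704
1704 - 142 = 1562

MDLXII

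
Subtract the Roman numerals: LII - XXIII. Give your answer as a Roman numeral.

LII = 52
XXIII = 23
52 - 23 = 29

XXIX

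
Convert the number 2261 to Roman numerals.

Convert 2261 to Roman numerals:
  2261 contains 2×1000 (MM)
  261 contains 2×100 (CC)
  61 contains 1×50 (L)
  11 contains 1×10 (X)
  1 contains 1×1 (I)

MMCCLXI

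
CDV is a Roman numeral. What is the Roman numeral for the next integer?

CDV = 405, so the next integer is 405 + 1 = 406

CDVI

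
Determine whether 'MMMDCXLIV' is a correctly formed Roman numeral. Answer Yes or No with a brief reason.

'MMMDCXLIV': Check the rules: uses only the symbols I, V, X, L, C, D, M; no symbol is repeated more than three times in a row; V, L and D each appear at most once; the only places a smaller symbol precedes a larger one are the allowed subtractive pairs XL, IV, the symbol right after such a pair (if any) is smaller than the pair's first symbol, and otherwise the values never increase from left to right. Value: M (1000) + M (1000) + M (1000) + D (500) + C (100) + XL (40) + IV (4) = 3644. So it is a valid standard Roman numeral.

Yes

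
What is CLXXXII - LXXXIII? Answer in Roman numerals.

CLXXXII = 182
LXXXIII = 83
182 - 83 = 99

XCIX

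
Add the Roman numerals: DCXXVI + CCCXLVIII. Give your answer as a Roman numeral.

DCXXVI = 626
CCCXLVIII = 348
626 + 348 = 974

CMLXXIV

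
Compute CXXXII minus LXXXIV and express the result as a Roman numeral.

CXXXII = 132
LXXXIV = 84
132 - 84 = 48

XLVIII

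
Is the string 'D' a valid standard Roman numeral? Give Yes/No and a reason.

'D': Check the rules: uses only the symbols I, V, X, L, C, D, M; no symbol is repeated more than three times in a row; V, L and D each appear at most once; no smaller symbol precedes a larger one (values never increase from left to right). Value: D = 500. So it is a valid standard Roman numeral.

Yes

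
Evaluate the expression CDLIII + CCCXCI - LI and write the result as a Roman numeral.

CDLIII = 453, CCCXCI = 391, LI = 51
453 + 391 = 844
844 - 51 = 793

DCCXCIII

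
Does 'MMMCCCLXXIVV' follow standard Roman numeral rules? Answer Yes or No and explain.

'MMMCCCLXXIVV': V should not appear more than once

No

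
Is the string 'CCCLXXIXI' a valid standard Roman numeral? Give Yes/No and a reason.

'CCCLXXIXI': I cannot come right after the subtractive pair IX: once I is subtracted in IX, the next symbol must be smaller than I

No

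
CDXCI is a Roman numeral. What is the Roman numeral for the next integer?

CDXCI = 491, so the next integer is 491 + 1 = 492

CDXCII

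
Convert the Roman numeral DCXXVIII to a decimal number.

DCXXVIII: D=500, C=100, X=10, X=10, V=5, I=1, I=1, I=1
500 + 100 + 10 + 10 + 5 + 1 + 1 + 1 = 628

628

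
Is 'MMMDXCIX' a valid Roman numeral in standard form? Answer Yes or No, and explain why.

'MMMDXCIX': Check the rules: uses only the symbols I, V, X, L, C, D, M; no symbol is repeated more than three times in a row; V, L and D each appear at most once; the only places a smaller symbol precedes a larger one are the allowed subtractive pairs XC, IX, the symbol right after such a pair (if any) is smaller than the pair's first symbol, and otherwise the values never increase from left to right. Value: M (1000) + M (1000) + M (1000) + D (500) + XC (90) + IX (9) = 3599. So it is a valid standard Roman numeral.

Yes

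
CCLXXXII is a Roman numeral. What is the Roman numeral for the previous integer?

CCLXXXII = 282; previous is 281

CCLXXXI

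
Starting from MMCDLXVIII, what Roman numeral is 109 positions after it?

MMCDLXVIII = 2468
2468 + 109 = 2577

MMDLXXVII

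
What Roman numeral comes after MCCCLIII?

MCCCLIII = 1353, so the next integer is 1353 + 1 = 1354

MCCCLIV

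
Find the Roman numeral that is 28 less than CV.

CV = 105
105 - 28 = 77

LXXVII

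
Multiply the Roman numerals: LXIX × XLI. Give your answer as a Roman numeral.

LXIX = 69
XLI = 41
69 × 41 = 2829

MMDCCCXXIX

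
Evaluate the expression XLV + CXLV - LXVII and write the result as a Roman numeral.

XLV = 45, CXLV = 145, LXVII = 67
45 + 145 = 190
190 - 67 = 123

CXXIII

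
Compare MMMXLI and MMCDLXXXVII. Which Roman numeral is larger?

MMMXLI = 3041
MMCDLXXXVII = 2487
3041 is larger

MMMXLI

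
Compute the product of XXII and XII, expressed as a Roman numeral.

XXII = 22
XII = 12
22 × 12 = 264

CCLXIV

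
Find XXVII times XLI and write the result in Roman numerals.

XXVII = 27
XLI = 41
27 × 41 = 1107

MCVII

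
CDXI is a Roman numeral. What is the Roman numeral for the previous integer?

CDXI = 411, so the previous integer is 411 - 1 = 410

CDX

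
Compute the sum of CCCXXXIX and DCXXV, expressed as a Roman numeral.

CCCXXXIX = 339
DCXXV = 625
339 + 625 = 964

CMLXIV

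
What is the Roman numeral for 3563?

Convert 3563 to Roman numerals:
  3563 contains 3×1000 (MMM)
  563 contains 1×500 (D)
  63 contains 1×50 (L)
  13 contains 1×10 (X)
  3 contains 3×1 (III)

MMMDLXIII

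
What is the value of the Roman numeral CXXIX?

CXXIX: C=100, X=10, X=10, IX=9
100 + 10 + 10 + 9 = 129

129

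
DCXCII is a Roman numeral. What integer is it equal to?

DCXCII: D=500, C=100, XC=90, I=1, I=1
500 + 100 + 90 + 1 + 1 = 692

692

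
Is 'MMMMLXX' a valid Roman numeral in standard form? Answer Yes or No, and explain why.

'MMMMLXX': More than 3 consecutive M's

No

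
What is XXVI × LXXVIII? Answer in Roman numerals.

XXVI = 26
LXXVIII = 78
26 × 78 = 2028

MMXXVIII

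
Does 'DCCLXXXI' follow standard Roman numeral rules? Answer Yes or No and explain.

'DCCLXXXI': Check the rules: uses only the symbols I, V, X, L, C, D, M; no symbol is repeated more than three times in a row; V, L and D each appear at most once; no smaller symbol precedes a larger one (values never increase from left to right). Value: D (500) + C (100) + C (100) + L (50) + X (10) + X (10) + X (10) + I (1) = 781. So it is a valid standard Roman numeral.

Yes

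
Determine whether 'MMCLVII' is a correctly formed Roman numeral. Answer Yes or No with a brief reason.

'MMCLVII': Check the rules: uses only the symbols I, V, X, L, C, D, M; no symbol is repeated more than three times in a row; V, L and D each appear at most once; no smaller symbol precedes a larger one (values never increase from left to right). Value: M (1000) + M (1000) + C (100) + L (50) + V (5) + I (1) + I (1) = 2157. So it is a valid standard Roman numeral.

Yes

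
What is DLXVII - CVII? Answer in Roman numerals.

DLXVII = 567
CVII = 107
567 - 107 = 460

CDLX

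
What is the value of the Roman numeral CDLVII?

CDLVII: CD=400, L=50, V=5, I=1, I=1
400 + 50 + 5 + 1 + 1 = 457

457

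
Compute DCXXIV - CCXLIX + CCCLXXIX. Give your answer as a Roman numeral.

DCXXIV = 624, CCXLIX = 249, CCCLXXIX = 379
624 - 249 = 375
375 + 379 = 754

DCCLIV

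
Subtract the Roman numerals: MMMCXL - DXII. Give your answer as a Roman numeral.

MMMCXL = 3140
DXII = 512
3140 - 512 = 2628

MMDCXXVIII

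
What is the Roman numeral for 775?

Convert 775 to Roman numerals:
  775 contains 1×500 (D)
  275 contains 2×100 (CC)
  75 contains 1×50 (L)
  25 contains 2×10 (XX)
  5 contains 1×5 (V)

DCCLXXV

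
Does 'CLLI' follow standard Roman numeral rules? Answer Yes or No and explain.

'CLLI': L should not appear more than once

No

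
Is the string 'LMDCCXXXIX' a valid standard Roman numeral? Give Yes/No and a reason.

'LMDCCXXXIX': Invalid subtractive combination: LM

No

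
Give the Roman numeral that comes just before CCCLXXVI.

CCCLXXVI = 376; previous is 375

CCCLXXV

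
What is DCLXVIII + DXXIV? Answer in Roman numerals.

DCLXVIII = 668
DXXIV = 524
668 + 524 = 1192

MCXCII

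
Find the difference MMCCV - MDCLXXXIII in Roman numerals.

MMCCV = 2205
MDCLXXXIII = 1683
2205 - 1683 = 522

DXXII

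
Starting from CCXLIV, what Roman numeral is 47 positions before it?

CCXLIV = 244
244 - 47 = 197

CXCVII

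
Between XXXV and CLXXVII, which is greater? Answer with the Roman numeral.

XXXV = 35
CLXXVII = 177
177 is larger

CLXXVII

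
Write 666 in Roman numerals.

Convert 666 to Roman numerals:
  666 contains 1×500 (D)
  166 contains 1×100 (C)
  66 contains 1×50 (L)
  16 contains 1×10 (X)
  6 contains 1×5 (V)
  1 contains 1×1 (I)

DCLXVI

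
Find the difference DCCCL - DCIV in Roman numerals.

DCCCL = 850
DCIV = 604
850 - 604 = 246

CCXLVI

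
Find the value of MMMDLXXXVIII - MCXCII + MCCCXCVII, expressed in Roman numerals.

MMMDLXXXVIII = 3588, MCXCII = 1192, MCCCXCVII = 1397
3588 - 1192 = 2396
2396 + 1397 = 3793

MMMDCCXCIII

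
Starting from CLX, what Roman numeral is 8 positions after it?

CLX = 160
160 + 8 = 168

CLXVIII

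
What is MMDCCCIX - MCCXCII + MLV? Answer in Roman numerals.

MMDCCCIX = 2809, MCCXCII = 1292, MLV = 1055
2809 - 1292 = 1517
1517 + 1055 = 2572

MMDLXXII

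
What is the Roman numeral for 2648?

Convert 2648 to Roman numerals:
  2648 contains 2×1000 (MM)
  648 contains 1×500 (D)
  148 contains 1×100 (C)
  48 contains 1×40 (XL)
  8 contains 1×5 (V)
  3 contains 3×1 (III)

MMDCXLVIII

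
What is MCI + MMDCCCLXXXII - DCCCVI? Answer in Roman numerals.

MCI = 1101, MMDCCCLXXXII = 2882, DCCCVI = 806
1101 + 2882 = 3983
3983 - 806 = 3177

MMMCLXXVII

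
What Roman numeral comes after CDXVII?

CDXVII = 417; next is 418

CDXVIII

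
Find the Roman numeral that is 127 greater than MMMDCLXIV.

MMMDCLXIV = 3664
3664 + 127 = 3791

MMMDCCXCI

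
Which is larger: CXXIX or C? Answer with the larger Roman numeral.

CXXIX = 129
C = 100
129 is larger

CXXIX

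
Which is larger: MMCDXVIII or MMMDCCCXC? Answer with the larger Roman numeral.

MMCDXVIII = 2418
MMMDCCCXC = 3890
3890 is larger

MMMDCCCXC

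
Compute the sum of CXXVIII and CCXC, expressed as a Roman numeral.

CXXVIII = 128
CCXC = 290
128 + 290 = 418

CDXVIII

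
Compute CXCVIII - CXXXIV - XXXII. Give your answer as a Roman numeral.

CXCVIII = 198, CXXXIV = 134, XXXII = 32
198 - 134 = 64
64 - 32 = 32

XXXII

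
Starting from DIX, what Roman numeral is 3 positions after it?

DIX = 509
509 + 3 = 512

DXII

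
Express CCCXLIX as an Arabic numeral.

CCCXLIX: C=100, C=100, C=100, XL=40, IX=9
100 + 100 + 100 + 40 + 9 = 349

349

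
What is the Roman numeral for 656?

Convert 656 to Roman numerals:
  656 contains 1×500 (D)
  156 contains 1×100 (C)
  56 contains 1×50 (L)
  6 contains 1×5 (V)
  1 contains 1×1 (I)

DCLVI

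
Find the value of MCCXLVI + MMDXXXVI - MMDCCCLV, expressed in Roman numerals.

MCCXLVI = 1246, MMDXXXVI = 2536, MMDCCCLV = 2855
1246 + 2536 = 3782
3782 - 2855 = 927

CMXXVII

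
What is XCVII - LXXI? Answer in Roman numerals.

XCVII = 97
LXXI = 71
97 - 71 = 26

XXVI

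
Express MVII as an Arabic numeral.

MVII: M=1000, V=5, I=1, I=1
1000 + 5 + 1 + 1 = 1007

1007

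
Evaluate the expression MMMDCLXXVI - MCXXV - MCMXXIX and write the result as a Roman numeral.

MMMDCLXXVI = 3676, MCXXV = 1125, MCMXXIX = 1929
3676 - 1125 = 2551
2551 - 1929 = 622

DCXXII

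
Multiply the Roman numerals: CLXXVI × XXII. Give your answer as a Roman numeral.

CLXXVI = 176
XXII = 22
176 × 22 = 3872

MMMDCCCLXXII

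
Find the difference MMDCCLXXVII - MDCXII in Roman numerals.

MMDCCLXXVII = 2777
MDCXII = 1612
2777 - 1612 = 1165

MCLXV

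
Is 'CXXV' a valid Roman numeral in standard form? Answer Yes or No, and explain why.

'CXXV': Check the rules: uses only the symbols I, V, X, L, C, D, M; no symbol is repeated more than three times in a row; V, L and D each appear at most once; no smaller symbol precedes a larger one (values never increase from left to right). Value: C (100) + X (10) + X (10) + V (5) = 125. So it is a valid standard Roman numeral.

Yes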